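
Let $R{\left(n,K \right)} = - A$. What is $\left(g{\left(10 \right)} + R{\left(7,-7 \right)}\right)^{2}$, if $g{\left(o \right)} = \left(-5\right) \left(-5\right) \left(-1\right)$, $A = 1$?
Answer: $676$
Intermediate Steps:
$R{\left(n,K \right)} = -1$ ($R{\left(n,K \right)} = \left(-1\right) 1 = -1$)
$g{\left(o \right)} = -25$ ($g{\left(o \right)} = 25 \left(-1\right) = -25$)
$\left(g{\left(10 \right)} + R{\left(7,-7 \right)}\right)^{2} = \left(-25 - 1\right)^{2} = \left(-26\right)^{2} = 676$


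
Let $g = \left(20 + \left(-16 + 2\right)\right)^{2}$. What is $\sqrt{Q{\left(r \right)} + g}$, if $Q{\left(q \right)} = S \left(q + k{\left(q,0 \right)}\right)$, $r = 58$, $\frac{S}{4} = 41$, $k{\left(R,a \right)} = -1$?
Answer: $2 \sqrt{2346} \approx 96.871$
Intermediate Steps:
$S = 164$ ($S = 4 \cdot 41 = 164$)
$g = 36$ ($g = \left(20 - 14\right)^{2} = 6^{2} = 36$)
$Q{\left(q \right)} = -164 + 164 q$ ($Q{\left(q \right)} = 164 \left(q - 1\right) = 164 \left(-1 + q\right) = -164 + 164 q$)
$\sqrt{Q{\left(r \right)} + g} = \sqrt{\left(-164 + 164 \cdot 58\right) + 36} = \sqrt{\left(-164 + 9512\right) + 36} = \sqrt{9348 + 36} = \sqrt{9384} = 2 \sqrt{2346}$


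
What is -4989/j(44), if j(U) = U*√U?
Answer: -4989*√11/968 ≈ -17.094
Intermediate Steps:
j(U) = U^(3/2)
-4989/j(44) = -4989*√11/968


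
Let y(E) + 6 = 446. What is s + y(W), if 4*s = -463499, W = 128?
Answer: -461739/4 ≈ -1.1543e+5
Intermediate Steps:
y(E) = 440 (y(E) = -6 + 446 = 440)
s = -463499/4 (s = (¼)*(-463499) = -463499/4 ≈ -1.1587e+5)
s + y(W) = -463499/4 + 440 = -461739/4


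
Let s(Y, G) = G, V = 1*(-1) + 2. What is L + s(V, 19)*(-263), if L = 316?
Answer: -4681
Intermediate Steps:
V = 1 (V = -1 + 2 = 1)
L + s(V, 19)*(-263) = 316 + 19*(-263) = 316 - 4997 = -4681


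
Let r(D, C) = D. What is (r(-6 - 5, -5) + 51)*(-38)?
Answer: -1520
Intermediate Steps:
(r(-6 - 5, -5) + 51)*(-38) = ((-6 - 5) + 51)*(-38) = (-11 + 51)*(-38) = 40*(-38) = -1520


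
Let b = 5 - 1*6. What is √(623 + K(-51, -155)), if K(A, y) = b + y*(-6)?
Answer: 4*√97 ≈ 39.395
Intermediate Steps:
b = -1 (b = 5 - 6 = -1)
K(A, y) = -1 - 6*y (K(A, y) = -1 + y*(-6) = -1 - 6*y)
√(623 + K(-51, -155)) = √(623 + (-1 - 6*(-155))) = √(623 + (-1 + 930)) = √(623 + 929) = √1552 = 4*√97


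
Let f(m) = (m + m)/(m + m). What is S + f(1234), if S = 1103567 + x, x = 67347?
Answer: 1170915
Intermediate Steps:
S = 1170914 (S = 1103567 + 67347 = 1170914)
f(m) = 1 (f(m) = (2*m)/((2*m)) = (2*m)*(1/(2*m)) = 1)
S + f(1234) = 1170914 + 1 = 1170915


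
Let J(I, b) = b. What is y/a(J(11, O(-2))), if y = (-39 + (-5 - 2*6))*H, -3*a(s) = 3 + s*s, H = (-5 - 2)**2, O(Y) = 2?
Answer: 1176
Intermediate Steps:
H = 49 (H = (-7)**2 = 49)
a(s) = -1 - s**2/3 (a(s) = -(3 + s*s)/3 = -(3 + s**2)/3 = -1 - s**2/3)
y = -2744 (y = (-39 + (-5 - 2*6))*49 = (-39 + (-5 - 12))*49 = (-39 - 17)*49 = -56*49 = -2744)
y/a(J(11, O(-2))) = -2744/(-1 - 1/3*2**2) = -2744/(-1 - 1/3*4) = -2744/(-1 - 4/3) = -2744/(-7/3) = -2744*(-3/7) = 1176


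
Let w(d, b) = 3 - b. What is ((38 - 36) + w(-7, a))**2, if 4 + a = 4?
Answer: 25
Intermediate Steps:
a = 0 (a = -4 + 4 = 0)
((38 - 36) + w(-7, a))**2 = ((38 - 36) + (3 - 1*0))**2 = (2 + (3 + 0))**2 = (2 + 3)**2 = 5**2 = 25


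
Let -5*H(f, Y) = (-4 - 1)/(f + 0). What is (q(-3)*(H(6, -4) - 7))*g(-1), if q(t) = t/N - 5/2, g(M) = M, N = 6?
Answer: -41/2 ≈ -20.500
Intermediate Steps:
H(f, Y) = 1/f (H(f, Y) = -(-4 - 1)/(5*(f + 0)) = -(-1)/f = 1/f)
q(t) = -5/2 + t/6 (q(t) = t/6 - 5/2 = -5/2 + t/6)
(q(-3)*(H(6, -4) - 7))*g(-1) = ((-5/2 + (⅙)*(-3))*(1/6 - 7))*(-1) = ((-5/2 - ½)*(⅙ - 7))*(-1) = -3*(-41/6)*(-1) = (41/2)*(-1) = -41/2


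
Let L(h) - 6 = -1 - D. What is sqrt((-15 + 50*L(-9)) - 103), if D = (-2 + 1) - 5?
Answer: 12*sqrt(3) ≈ 20.785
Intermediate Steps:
D = -6 (D = -1 - 5 = -6)
L(h) = 11 (L(h) = 6 + (-1 - 1*(-6)) = 6 + (-1 + 6) = 6 + 5 = 11)
sqrt((-15 + 50*L(-9)) - 103) = sqrt((-15 + 50*11) - 103) = sqrt((-15 + 550) - 103) = sqrt(535 - 103) = sqrt(432) = 12*sqrt(3)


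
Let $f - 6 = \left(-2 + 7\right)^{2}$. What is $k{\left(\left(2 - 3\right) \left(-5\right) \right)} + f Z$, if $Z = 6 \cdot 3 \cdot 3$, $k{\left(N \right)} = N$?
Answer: $1679$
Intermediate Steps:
$Z = 54$ ($Z = 18 \cdot 3 = 54$)
$f = 31$ ($f = 6 + \left(-2 + 7\right)^{2} = 6 + 5^{2} = 6 + 25 = 31$)
$k{\left(\left(2 - 3\right) \left(-5\right) \right)} + f Z = \left(2 - 3\right) \left(-5\right) + 31 \cdot 54 = \left(-1\right) \left(-5\right) + 1674 = 5 + 1674 = 1679$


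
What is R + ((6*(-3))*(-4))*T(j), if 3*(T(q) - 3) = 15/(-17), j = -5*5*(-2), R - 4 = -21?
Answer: 3023/17 ≈ 177.82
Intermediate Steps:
R = -17 (R = 4 - 21 = -17)
j = 50 (j = -25*(-2) = 50)
T(q) = 46/17 (T(q) = 3 + (15/(-17))/3 = 3 + (15*(-1/17))/3 = 3 + (⅓)*(-15/17) = 3 - 5/17 = 46/17)
R + ((6*(-3))*(-4))*T(j) = -17 + ((6*(-3))*(-4))*(46/17) = -17 - 18*(-4)*(46/17) = -17 + 72*(46/17) = -17 + 3312/17 = 3023/17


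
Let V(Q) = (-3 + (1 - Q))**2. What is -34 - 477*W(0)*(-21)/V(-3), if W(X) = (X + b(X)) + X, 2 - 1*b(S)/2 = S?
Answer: 40034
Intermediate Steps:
b(S) = 4 - 2*S
W(X) = 4 (W(X) = (X + (4 - 2*X)) + X = (4 - X) + X = 4)
V(Q) = (-2 - Q)**2
-34 - 477*W(0)*(-21)/V(-3) = -34 - 477*4*(-21)/((2 - 3)**2) = -34 - (-40068)/((-1)**2) = -34 - (-40068)/1 = -34 - (-40068) = -34 - 477*(-84) = -34 + 40068 = 40034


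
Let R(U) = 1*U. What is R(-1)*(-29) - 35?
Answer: -6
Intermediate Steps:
R(U) = U
R(-1)*(-29) - 35 = -1*(-29) - 35 = 29 - 35 = -6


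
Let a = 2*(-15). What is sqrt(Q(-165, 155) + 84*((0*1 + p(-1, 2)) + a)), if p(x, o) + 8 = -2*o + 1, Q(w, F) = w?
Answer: 3*I*sqrt(401) ≈ 60.075*I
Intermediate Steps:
a = -30
p(x, o) = -7 - 2*o (p(x, o) = -8 + (-2*o + 1) = -8 + (1 - 2*o) = -7 - 2*o)
sqrt(Q(-165, 155) + 84*((0*1 + p(-1, 2)) + a)) = sqrt(-165 + 84*((0*1 + (-7 - 2*2)) - 30)) = sqrt(-165 + 84*((0 + (-7 - 4)) - 30)) = sqrt(-165 + 84*((0 - 11) - 30)) = sqrt(-165 + 84*(-11 - 30)) = sqrt(-165 + 84*(-41)) = sqrt(-165 - 3444) = sqrt(-3609) = 3*I*sqrt(401)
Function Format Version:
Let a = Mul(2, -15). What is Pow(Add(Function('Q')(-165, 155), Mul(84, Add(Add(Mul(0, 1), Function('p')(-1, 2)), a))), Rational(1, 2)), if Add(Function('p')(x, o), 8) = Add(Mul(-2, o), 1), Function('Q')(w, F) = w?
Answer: Mul(3, I, Pow(401, Rational(1, 2))) ≈ Mul(60.075, I)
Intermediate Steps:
a = -30
Function('p')(x, o) = Add(-7, Mul(-2, o)) (Function('p')(x, o) = Add(-8, Add(Mul(-2, o), 1)) = Add(-8, Add(1, Mul(-2, o))) = Add(-7, Mul(-2, o)))
Pow(Add(Function('Q')(-165, 155), Mul(84, Add(Add(Mul(0, 1), Function('p')(-1, 2)), a))), Rational(1, 2)) = Pow(Add(-165, Mul(84, Add(Add(Mul(0, 1), Add(-7, Mul(-2, 2))), -30))), Rational(1, 2)) = Pow(Add(-165, Mul(84, Add(Add(0, Add(-7, -4)), -30))), Rational(1, 2)) = Pow(Add(-165, Mul(84, Add(Add(0, -11), -30))), Rational(1, 2)) = Pow(Add(-165, Mul(84, Add(-11, -30))), Rational(1, 2)) = Pow(Add(-165, Mul(84, -41)), Rational(1, 2)) = Pow(Add(-165, -3444), Rational(1, 2)) = Pow(-3609, Rational(1, 2)) = Mul(3, I, Pow(401, Rational(1, 2)))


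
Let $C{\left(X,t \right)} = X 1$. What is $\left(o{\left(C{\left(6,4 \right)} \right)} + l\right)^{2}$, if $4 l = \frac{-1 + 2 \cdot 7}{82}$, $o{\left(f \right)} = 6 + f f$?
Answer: $\frac{190136521}{107584} \approx 1767.3$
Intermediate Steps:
$C{\left(X,t \right)} = X$
$o{\left(f \right)} = 6 + f^{2}$
$l = \frac{13}{328}$ ($l = \frac{\left(-1 + 2 \cdot 7\right) \frac{1}{82}}{4} = \frac{\left(-1 + 14\right) \frac{1}{82}}{4} = \frac{13 \cdot \frac{1}{82}}{4} = \frac{1}{4} \cdot \frac{13}{82} = \frac{13}{328} \approx 0.039634$)
$\left(o{\left(C{\left(6,4 \right)} \right)} + l\right)^{2} = \left(\left(6 + 6^{2}\right) + \frac{13}{328}\right)^{2} = \left(\left(6 + 36\right) + \frac{13}{328}\right)^{2} = \left(42 + \frac{13}{328}\right)^{2} = \left(\frac{13789}{328}\right)^{2} = \frac{190136521}{107584}$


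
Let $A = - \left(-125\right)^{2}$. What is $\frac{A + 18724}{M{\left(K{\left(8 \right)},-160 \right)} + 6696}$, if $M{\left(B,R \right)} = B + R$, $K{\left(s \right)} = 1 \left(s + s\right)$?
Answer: $\frac{1033}{2184} \approx 0.47299$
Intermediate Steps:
$K{\left(s \right)} = 2 s$ ($K{\left(s \right)} = 1 \cdot 2 s = 2 s$)
$A = -15625$ ($A = \left(-1\right) 15625 = -15625$)
$\frac{A + 18724}{M{\left(K{\left(8 \right)},-160 \right)} + 6696} = \frac{-15625 + 18724}{\left(2 \cdot 8 - 160\right) + 6696} = \frac{3099}{\left(16 - 160\right) + 6696} = \frac{3099}{-144 + 6696} = \frac{3099}{6552} = 3099 \cdot \frac{1}{6552} = \frac{1033}{2184}$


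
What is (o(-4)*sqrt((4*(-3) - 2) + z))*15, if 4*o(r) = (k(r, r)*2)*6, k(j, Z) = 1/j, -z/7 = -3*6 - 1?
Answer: -45*sqrt(119)/4 ≈ -122.72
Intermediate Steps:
z = 133 (z = -7*(-3*6 - 1) = -7*(-18 - 1) = -7*(-19) = 133)
o(r) = 3/r (o(r) = ((2/r)*6)/4 = (12/r)/4 = 3/r)
(o(-4)*sqrt((4*(-3) - 2) + z))*15 = ((3/(-4))*sqrt((4*(-3) - 2) + 133))*15 = ((3*(-1/4))*sqrt((-12 - 2) + 133))*15 = -3*sqrt(-14 + 133)/4*15 = -3*sqrt(119)/4*15 = -45*sqrt(119)/4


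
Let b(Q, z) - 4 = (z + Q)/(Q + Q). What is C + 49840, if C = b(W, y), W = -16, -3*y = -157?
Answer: 4784915/96 ≈ 49843.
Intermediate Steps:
y = 157/3 (y = -⅓*(-157) = 157/3 ≈ 52.333)
b(Q, z) = 4 + (Q + z)/(2*Q) (b(Q, z) = 4 + (z + Q)/(Q + Q) = 4 + (Q + z)/((2*Q)) = 4 + (Q + z)*(1/(2*Q)) = 4 + (Q + z)/(2*Q))
C = 275/96 (C = (½)*(157/3 + 9*(-16))/(-16) = (½)*(-1/16)*(157/3 - 144) = (½)*(-1/16)*(-275/3) = 275/96 ≈ 2.8646)
C + 49840 = 275/96 + 49840 = 4784915/96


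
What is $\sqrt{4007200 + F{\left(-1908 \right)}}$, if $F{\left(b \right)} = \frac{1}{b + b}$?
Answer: $\frac{\sqrt{1620896371094}}{636} \approx 2001.8$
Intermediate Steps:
$F{\left(b \right)} = \frac{1}{2 b}$
$\sqrt{4007200 + F{\left(-1908 \right)}} = \sqrt{4007200 + \frac{1}{2 \left(-1908\right)}} = \sqrt{4007200 + \frac{1}{2} \left(- \frac{1}{1908}\right)} = \sqrt{4007200 - \frac{1}{3816}} = \sqrt{\frac{15291475199}{3816}} = \frac{\sqrt{1620896371094}}{636}$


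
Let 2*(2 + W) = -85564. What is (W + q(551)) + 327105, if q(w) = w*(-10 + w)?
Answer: 582412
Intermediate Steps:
W = -42784 (W = -2 + (1/2)*(-85564) = -2 - 42782 = -42784)
(W + q(551)) + 327105 = (-42784 + 551*(-10 + 551)) + 327105 = (-42784 + 551*541) + 327105 = (-42784 + 298091) + 327105 = 255307 + 327105 = 582412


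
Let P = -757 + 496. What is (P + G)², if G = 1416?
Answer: 1334025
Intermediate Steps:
P = -261
(P + G)² = (-261 + 1416)² = 1155² = 1334025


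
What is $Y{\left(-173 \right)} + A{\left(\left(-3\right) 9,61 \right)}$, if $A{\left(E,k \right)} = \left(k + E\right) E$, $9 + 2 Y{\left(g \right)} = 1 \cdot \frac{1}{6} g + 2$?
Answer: $- \frac{11231}{12} \approx -935.92$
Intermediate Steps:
$Y{\left(g \right)} = - \frac{7}{2} + \frac{g}{12}$ ($Y{\left(g \right)} = - \frac{9}{2} + \frac{1 \cdot \frac{1}{6} g + 2}{2} = - \frac{9}{2} + \frac{\frac{g}{6} + 2}{2} = - \frac{9}{2} + \frac{2 + \frac{g}{6}}{2} = - \frac{9}{2} + \left(1 + \frac{g}{12}\right) = - \frac{7}{2} + \frac{g}{12}$)
$A{\left(E,k \right)} = E \left(E + k\right)$ ($A{\left(E,k \right)} = \left(E + k\right) E = E \left(E + k\right)$)
$Y{\left(-173 \right)} + A{\left(\left(-3\right) 9,61 \right)} = \left(- \frac{7}{2} + \frac{1}{12} \left(-173\right)\right) + \left(-3\right) 9 \left(\left(-3\right) 9 + 61\right) = \left(- \frac{7}{2} - \frac{173}{12}\right) - 27 \left(-27 + 61\right) = - \frac{215}{12} - 918 = - \frac{11231}{12}$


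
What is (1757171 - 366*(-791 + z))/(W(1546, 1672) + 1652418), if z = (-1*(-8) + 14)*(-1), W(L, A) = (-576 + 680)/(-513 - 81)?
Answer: 610254513/490768094 ≈ 1.2435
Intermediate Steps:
W(L, A) = -52/297 (W(L, A) = 104/(-594) = 104*(-1/594) = -52/297)
z = -22 (z = (8 + 14)*(-1) = 22*(-1) = -22)
(1757171 - 366*(-791 + z))/(W(1546, 1672) + 1652418) = (1757171 - 366*(-791 - 22))/(-52/297 + 1652418) = (1757171 - 366*(-813))/(490768094/297) = (1757171 + 297558)*(297/490768094) = 2054729*(297/490768094) = 610254513/490768094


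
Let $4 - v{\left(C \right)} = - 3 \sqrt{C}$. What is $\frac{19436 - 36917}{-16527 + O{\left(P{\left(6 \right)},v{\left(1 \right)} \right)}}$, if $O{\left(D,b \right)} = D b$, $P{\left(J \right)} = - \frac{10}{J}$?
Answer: $\frac{52443}{49616} \approx 1.057$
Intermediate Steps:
$v{\left(C \right)} = 4 + 3 \sqrt{C}$ ($v{\left(C \right)} = 4 - - 3 \sqrt{C} = 4 + 3 \sqrt{C}$)
$\frac{19436 - 36917}{-16527 + O{\left(P{\left(6 \right)},v{\left(1 \right)} \right)}} = \frac{19436 - 36917}{-16527 + - \frac{10}{6} \left(4 + 3 \sqrt{1}\right)} = - \frac{17481}{-16527 + \left(-10\right) \frac{1}{6} \left(4 + 3 \cdot 1\right)} = - \frac{17481}{-16527 - \frac{5 \left(4 + 3\right)}{3}} = - \frac{17481}{-16527 - \frac{35}{3}} = - \frac{17481}{- \frac{49616}{3}} = \left(-17481\right) \left(- \frac{3}{49616}\right) = \frac{52443}{49616}$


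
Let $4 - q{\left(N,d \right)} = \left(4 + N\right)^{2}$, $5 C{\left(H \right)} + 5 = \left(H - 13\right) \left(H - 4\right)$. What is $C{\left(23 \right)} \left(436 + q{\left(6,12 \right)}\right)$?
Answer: $12580$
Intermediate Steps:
$C{\left(H \right)} = -1 + \frac{\left(-13 + H\right) \left(-4 + H\right)}{5}$ ($C{\left(H \right)} = -1 + \frac{\left(H - 13\right) \left(H - 4\right)}{5} = -1 + \frac{\left(-13 + H\right) \left(-4 + H\right)}{5}$)
$q{\left(N,d \right)} = 4 - \left(4 + N\right)^{2}$
$C{\left(23 \right)} \left(436 + q{\left(6,12 \right)}\right) = \left(\frac{47}{5} - \frac{391}{5} + \frac{23^{2}}{5}\right) \left(436 + \left(4 - \left(4 + 6\right)^{2}\right)\right) = \left(\frac{47}{5} - \frac{391}{5} + \frac{1}{5} \cdot 529\right) \left(436 + \left(4 - 10^{2}\right)\right) = \left(\frac{47}{5} - \frac{391}{5} + \frac{529}{5}\right) \left(436 + \left(4 - 100\right)\right) = 37 \left(436 + \left(4 - 100\right)\right) = 37 \left(436 - 96\right) = 37 \cdot 340 = 12580$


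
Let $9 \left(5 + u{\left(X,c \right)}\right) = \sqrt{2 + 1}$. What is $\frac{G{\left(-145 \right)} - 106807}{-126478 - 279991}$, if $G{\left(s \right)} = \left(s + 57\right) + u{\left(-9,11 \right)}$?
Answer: $\frac{106900}{406469} - \frac{\sqrt{3}}{3658221} \approx 0.263$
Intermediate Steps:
$u{\left(X,c \right)} = -5 + \frac{\sqrt{3}}{9}$ ($u{\left(X,c \right)} = -5 + \frac{\sqrt{2 + 1}}{9} = -5 + \frac{\sqrt{3}}{9}$)
$G{\left(s \right)} = 52 + s + \frac{\sqrt{3}}{9}$ ($G{\left(s \right)} = \left(s + 57\right) - \left(5 - \frac{\sqrt{3}}{9}\right) = \left(57 + s\right) - \left(5 - \frac{\sqrt{3}}{9}\right) = 52 + s + \frac{\sqrt{3}}{9}$)
$\frac{G{\left(-145 \right)} - 106807}{-126478 - 279991} = \frac{\left(52 - 145 + \frac{\sqrt{3}}{9}\right) - 106807}{-126478 - 279991} = \frac{\left(-93 + \frac{\sqrt{3}}{9}\right) - 106807}{-406469} = \left(-106900 + \frac{\sqrt{3}}{9}\right) \left(- \frac{1}{406469}\right) = \frac{106900}{406469} - \frac{\sqrt{3}}{3658221}$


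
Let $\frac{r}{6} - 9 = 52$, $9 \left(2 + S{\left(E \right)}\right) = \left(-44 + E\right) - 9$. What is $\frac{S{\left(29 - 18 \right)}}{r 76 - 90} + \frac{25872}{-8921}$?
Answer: $- \frac{97825438}{33728679} \approx -2.9004$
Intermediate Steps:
$S{\left(E \right)} = - \frac{71}{9} + \frac{E}{9}$ ($S{\left(E \right)} = -2 + \frac{\left(-44 + E\right) - 9}{9} = -2 + \frac{-53 + E}{9} = -2 + \left(- \frac{53}{9} + \frac{E}{9}\right) = - \frac{71}{9} + \frac{E}{9}$)
$r = 366$ ($r = 54 + 6 \cdot 52 = 54 + 312 = 366$)
$\frac{S{\left(29 - 18 \right)}}{r 76 - 90} + \frac{25872}{-8921} = \frac{- \frac{71}{9} + \frac{29 - 18}{9}}{366 \cdot 76 - 90} + \frac{25872}{-8921} = \frac{- \frac{71}{9} + \frac{1}{9} \cdot 11}{27816 - 90} + 25872 \left(- \frac{1}{8921}\right) = \frac{- \frac{71}{9} + \frac{11}{9}}{27726} - \frac{2352}{811} = \left(- \frac{20}{3}\right) \frac{1}{27726} - \frac{2352}{811} = - \frac{10}{41589} - \frac{2352}{811} = - \frac{97825438}{33728679}$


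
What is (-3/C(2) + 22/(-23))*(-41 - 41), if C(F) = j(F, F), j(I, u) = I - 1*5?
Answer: -82/23 ≈ -3.5652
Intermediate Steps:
j(I, u) = -5 + I (j(I, u) = I - 5 = -5 + I)
C(F) = -5 + F
(-3/C(2) + 22/(-23))*(-41 - 41) = (-3/(-5 + 2) + 22/(-23))*(-41 - 41) = (-3/(-3) + 22*(-1/23))*(-82) = (-3*(-⅓) - 22/23)*(-82) = (1 - 22/23)*(-82) = (1/23)*(-82) = -82/23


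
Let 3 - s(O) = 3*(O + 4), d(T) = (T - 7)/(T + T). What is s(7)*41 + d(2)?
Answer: -4925/4 ≈ -1231.3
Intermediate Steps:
d(T) = (-7 + T)/(2*T) (d(T) = (-7 + T)/((2*T)) = (-7 + T)*(1/(2*T)) = (-7 + T)/(2*T))
s(O) = -9 - 3*O (s(O) = 3 - 3*(O + 4) = 3 - 3*(4 + O) = 3 - (12 + 3*O) = 3 + (-12 - 3*O) = -9 - 3*O)
s(7)*41 + d(2) = (-9 - 3*7)*41 + (½)*(-7 + 2)/2 = (-9 - 21)*41 + (½)*(½)*(-5) = -30*41 - 5/4 = -1230 - 5/4 = -4925/4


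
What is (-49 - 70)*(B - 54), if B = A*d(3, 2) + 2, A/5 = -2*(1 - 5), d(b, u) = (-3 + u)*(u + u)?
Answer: 25228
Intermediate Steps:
d(b, u) = 2*u*(-3 + u) (d(b, u) = (-3 + u)*(2*u) = 2*u*(-3 + u))
A = 40 (A = 5*(-2*(1 - 5)) = 5*(-2*(-4)) = 5*8 = 40)
B = -158 (B = 40*(2*2*(-3 + 2)) + 2 = 40*(2*2*(-1)) + 2 = 40*(-4) + 2 = -160 + 2 = -158)
(-49 - 70)*(B - 54) = (-49 - 70)*(-158 - 54) = -119*(-212) = 25228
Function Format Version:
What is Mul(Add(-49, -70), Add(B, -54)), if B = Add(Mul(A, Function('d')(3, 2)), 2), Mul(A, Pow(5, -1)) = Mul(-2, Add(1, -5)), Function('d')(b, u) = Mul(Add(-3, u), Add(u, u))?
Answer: 25228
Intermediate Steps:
Function('d')(b, u) = Mul(2, u, Add(-3, u)) (Function('d')(b, u) = Mul(Add(-3, u), Mul(2, u)) = Mul(2, u, Add(-3, u)))
A = 40 (A = Mul(5, Mul(-2, Add(1, -5))) = Mul(5, Mul(-2, -4)) = Mul(5, 8) = 40)
B = -158 (B = Add(Mul(40, Mul(2, 2, Add(-3, 2))), 2) = Add(Mul(40, Mul(2, 2, -1)), 2) = Add(Mul(40, -4), 2) = Add(-160, 2) = -158)
Mul(Add(-49, -70), Add(B, -54)) = Mul(Add(-49, -70), Add(-158, -54)) = Mul(-119, -212) = 25228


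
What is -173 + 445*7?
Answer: 2942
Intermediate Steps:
-173 + 445*7 = -173 + 3115 = 2942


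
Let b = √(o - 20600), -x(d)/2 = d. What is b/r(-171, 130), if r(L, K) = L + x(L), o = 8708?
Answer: 2*I*√2973/171 ≈ 0.63772*I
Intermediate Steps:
x(d) = -2*d
b = 2*I*√2973 (b = √(8708 - 20600) = √(-11892) = 2*I*√2973 ≈ 109.05*I)
r(L, K) = -L (r(L, K) = L - 2*L = -L)
b/r(-171, 130) = (2*I*√2973)/((-1*(-171))) = (2*I*√2973)/171 = (2*I*√2973)*(1/171) = 2*I*√2973/171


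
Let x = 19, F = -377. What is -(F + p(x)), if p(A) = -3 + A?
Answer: 361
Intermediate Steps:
-(F + p(x)) = -(-377 + (-3 + 19)) = -(-377 + 16) = -1*(-361) = 361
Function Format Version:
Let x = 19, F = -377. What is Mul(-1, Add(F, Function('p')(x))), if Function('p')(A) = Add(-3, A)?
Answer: 361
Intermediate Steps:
Mul(-1, Add(F, Function('p')(x))) = Mul(-1, Add(-377, Add(-3, 19))) = Mul(-1, Add(-377, 16)) = Mul(-1, -361) = 361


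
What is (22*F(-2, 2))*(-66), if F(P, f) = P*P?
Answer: -5808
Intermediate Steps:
F(P, f) = P²
(22*F(-2, 2))*(-66) = (22*(-2)²)*(-66) = (22*4)*(-66) = 88*(-66) = -5808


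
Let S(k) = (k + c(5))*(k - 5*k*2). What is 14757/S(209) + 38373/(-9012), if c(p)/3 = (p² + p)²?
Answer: -23344831589/5479124772 ≈ -4.2607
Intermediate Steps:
c(p) = 3*(p + p²)² (c(p) = 3*(p² + p)² = 3*(p + p²)²)
S(k) = -9*k*(2700 + k) (S(k) = (k + 3*5²*(1 + 5)²)*(k - 5*k*2) = (k + 3*25*6²)*(k - 10*k) = (k + 3*25*36)*(-9*k) = (k + 2700)*(-9*k) = (2700 + k)*(-9*k) = -9*k*(2700 + k))
14757/S(209) + 38373/(-9012) = 14757/((-9*209*(2700 + 209))) + 38373/(-9012) = 14757/((-9*209*2909)) + 38373*(-1/9012) = 14757/(-5471829) - 12791/3004 = 14757*(-1/5471829) - 12791/3004 = -4919/1823943 - 12791/3004 = -23344831589/5479124772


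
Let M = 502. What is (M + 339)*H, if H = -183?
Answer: -153903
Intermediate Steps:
(M + 339)*H = (502 + 339)*(-183) = 841*(-183) = -153903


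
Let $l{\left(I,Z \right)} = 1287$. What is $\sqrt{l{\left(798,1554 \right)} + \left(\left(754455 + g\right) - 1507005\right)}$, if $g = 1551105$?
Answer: $\sqrt{799842} \approx 894.34$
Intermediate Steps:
$\sqrt{l{\left(798,1554 \right)} + \left(\left(754455 + g\right) - 1507005\right)} = \sqrt{1287 + \left(\left(754455 + 1551105\right) - 1507005\right)} = \sqrt{1287 + \left(2305560 - 1507005\right)} = \sqrt{1287 + 798555} = \sqrt{799842}$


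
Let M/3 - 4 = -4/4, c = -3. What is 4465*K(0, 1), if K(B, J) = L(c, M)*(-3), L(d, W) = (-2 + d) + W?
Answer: -53580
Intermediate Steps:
M = 9 (M = 12 + 3*(-4/4) = 12 + 3*(-4*1/4) = 12 + 3*(-1) = 12 - 3 = 9)
L(d, W) = -2 + W + d
K(B, J) = -12 (K(B, J) = (-2 + 9 - 3)*(-3) = 4*(-3) = -12)
4465*K(0, 1) = 4465*(-12) = -53580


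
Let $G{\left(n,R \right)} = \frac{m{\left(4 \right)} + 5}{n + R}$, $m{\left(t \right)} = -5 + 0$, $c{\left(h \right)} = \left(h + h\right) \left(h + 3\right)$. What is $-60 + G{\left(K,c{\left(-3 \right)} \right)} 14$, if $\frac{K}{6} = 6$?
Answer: $-60$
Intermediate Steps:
$K = 36$ ($K = 6 \cdot 6 = 36$)
$c{\left(h \right)} = 2 h \left(3 + h\right)$
$m{\left(t \right)} = -5$
$G{\left(n,R \right)} = 0$ ($G{\left(n,R \right)} = \frac{-5 + 5}{n + R} = \frac{0}{R + n} = 0$)
$-60 + G{\left(K,c{\left(-3 \right)} \right)} 14 = -60 + 0 \cdot 14 = -60 + 0 = -60$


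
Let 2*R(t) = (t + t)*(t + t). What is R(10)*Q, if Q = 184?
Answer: 36800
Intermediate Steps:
R(t) = 2*t² (R(t) = ((t + t)*(t + t))/2 = ((2*t)*(2*t))/2 = (4*t²)/2 = 2*t²)
R(10)*Q = (2*10²)*184 = (2*100)*184 = 200*184 = 36800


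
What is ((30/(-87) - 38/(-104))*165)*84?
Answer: 107415/377 ≈ 284.92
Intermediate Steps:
((30/(-87) - 38/(-104))*165)*84 = ((30*(-1/87) - 38*(-1/104))*165)*84 = ((-10/29 + 19/52)*165)*84 = ((31/1508)*165)*84 = (5115/1508)*84 = 107415/377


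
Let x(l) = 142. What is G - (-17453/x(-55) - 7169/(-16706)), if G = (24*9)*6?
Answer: 841247603/593063 ≈ 1418.5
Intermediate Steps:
G = 1296 (G = 216*6 = 1296)
G - (-17453/x(-55) - 7169/(-16706)) = 1296 - (-17453/142 - 7169/(-16706)) = 1296 - (-17453*1/142 - 7169*(-1/16706)) = 1296 - (-17453/142 + 7169/16706) = 1296 - 1*(-72637955/593063) = 1296 + 72637955/593063 = 841247603/593063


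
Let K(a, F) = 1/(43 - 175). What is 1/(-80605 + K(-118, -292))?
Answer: -132/10639861 ≈ -1.2406e-5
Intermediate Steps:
K(a, F) = -1/132 (K(a, F) = 1/(-132) = -1/132)
1/(-80605 + K(-118, -292)) = 1/(-80605 - 1/132) = 1/(-10639861/132) = -132/10639861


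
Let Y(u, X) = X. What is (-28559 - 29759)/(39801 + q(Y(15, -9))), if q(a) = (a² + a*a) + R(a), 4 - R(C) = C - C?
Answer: -58318/39967 ≈ -1.4592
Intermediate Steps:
R(C) = 4 (R(C) = 4 - (C - C) = 4 - 1*0 = 4 + 0 = 4)
q(a) = 4 + 2*a² (q(a) = (a² + a*a) + 4 = (a² + a²) + 4 = 2*a² + 4 = 4 + 2*a²)
(-28559 - 29759)/(39801 + q(Y(15, -9))) = (-28559 - 29759)/(39801 + (4 + 2*(-9)²)) = -58318/(39801 + (4 + 2*81)) = -58318/(39801 + (4 + 162)) = -58318/(39801 + 166) = -58318/39967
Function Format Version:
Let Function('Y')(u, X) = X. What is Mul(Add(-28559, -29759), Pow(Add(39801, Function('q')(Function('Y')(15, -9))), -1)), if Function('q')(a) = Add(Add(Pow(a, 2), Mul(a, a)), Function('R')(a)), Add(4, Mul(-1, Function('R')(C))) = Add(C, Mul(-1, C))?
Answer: Rational(-58318, 39967) ≈ -1.4592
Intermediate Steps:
Function('R')(C) = 4 (Function('R')(C) = Add(4, Mul(-1, Add(C, Mul(-1, C)))) = Add(4, Mul(-1, 0)) = Add(4, 0) = 4)
Function('q')(a) = Add(4, Mul(2, Pow(a, 2))) (Function('q')(a) = Add(Add(Pow(a, 2), Mul(a, a)), 4) = Add(Add(Pow(a, 2), Pow(a, 2)), 4) = Add(Mul(2, Pow(a, 2)), 4) = Add(4, Mul(2, Pow(a, 2))))
Mul(Add(-28559, -29759), Pow(Add(39801, Function('q')(Function('Y')(15, -9))), -1)) = Mul(Add(-28559, -29759), Pow(Add(39801, Add(4, Mul(2, Pow(-9, 2)))), -1)) = Mul(-58318, Pow(Add(39801, Add(4, Mul(2, 81))), -1)) = Mul(-58318, Pow(Add(39801, Add(4, 162)), -1)) = Mul(-58318, Pow(Add(39801, 166), -1)) = Mul(-58318, Pow(39967, -1)) = Mul(-58318, Rational(1, 39967)) = Rational(-58318, 39967)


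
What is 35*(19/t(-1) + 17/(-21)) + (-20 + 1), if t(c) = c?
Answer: -2137/3 ≈ -712.33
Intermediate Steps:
35*(19/t(-1) + 17/(-21)) + (-20 + 1) = 35*(19/(-1) + 17/(-21)) + (-20 + 1) = 35*(19*(-1) + 17*(-1/21)) - 19 = 35*(-19 - 17/21) - 19 = 35*(-416/21) - 19 = -2080/3 - 19 = -2137/3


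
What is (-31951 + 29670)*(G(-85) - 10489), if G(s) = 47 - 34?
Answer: 23895756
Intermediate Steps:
G(s) = 13
(-31951 + 29670)*(G(-85) - 10489) = (-31951 + 29670)*(13 - 10489) = -2281*(-10476) = 23895756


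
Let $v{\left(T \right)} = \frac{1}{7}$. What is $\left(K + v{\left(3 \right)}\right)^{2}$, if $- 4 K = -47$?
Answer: $\frac{110889}{784} \approx 141.44$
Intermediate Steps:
$K = \frac{47}{4}$ ($K = \left(- \frac{1}{4}\right) \left(-47\right) = \frac{47}{4} \approx 11.75$)
$v{\left(T \right)} = \frac{1}{7}$
$\left(K + v{\left(3 \right)}\right)^{2} = \left(\frac{47}{4} + \frac{1}{7}\right)^{2} = \left(\frac{333}{28}\right)^{2} = \frac{110889}{784}$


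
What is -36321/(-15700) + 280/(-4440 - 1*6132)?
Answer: 94897403/41495100 ≈ 2.2870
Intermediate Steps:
-36321/(-15700) + 280/(-4440 - 1*6132) = -36321*(-1/15700) + 280/(-4440 - 6132) = 36321/15700 + 280/(-10572) = 36321/15700 + 280*(-1/10572) = 36321/15700 - 70/2643 = 94897403/41495100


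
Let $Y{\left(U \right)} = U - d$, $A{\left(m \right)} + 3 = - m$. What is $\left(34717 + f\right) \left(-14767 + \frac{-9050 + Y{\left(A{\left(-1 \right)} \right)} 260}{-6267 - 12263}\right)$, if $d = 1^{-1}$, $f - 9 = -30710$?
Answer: $- \frac{109886868288}{1853} \approx -5.9302 \cdot 10^{7}$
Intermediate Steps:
$f = -30701$ ($f = 9 - 30710 = -30701$)
$d = 1$
$A{\left(m \right)} = -3 - m$
$Y{\left(U \right)} = -1 + U$ ($Y{\left(U \right)} = U - 1 = -1 + U$)
$\left(34717 + f\right) \left(-14767 + \frac{-9050 + Y{\left(A{\left(-1 \right)} \right)} 260}{-6267 - 12263}\right) = \left(34717 - 30701\right) \left(-14767 + \frac{-9050 + \left(-1 - 2\right) 260}{-6267 - 12263}\right) = 4016 \left(-14767 + \frac{-9050 + \left(-1 + \left(-3 + 1\right)\right) 260}{-18530}\right) = 4016 \left(-14767 + \left(-9050 + \left(-1 - 2\right) 260\right) \left(- \frac{1}{18530}\right)\right) = 4016 \left(-14767 + \left(-9050 - 780\right) \left(- \frac{1}{18530}\right)\right) = 4016 \left(-14767 - - \frac{983}{1853}\right) = 4016 \left(-14767 + \frac{983}{1853}\right) = 4016 \left(- \frac{27362268}{1853}\right) = - \frac{109886868288}{1853}$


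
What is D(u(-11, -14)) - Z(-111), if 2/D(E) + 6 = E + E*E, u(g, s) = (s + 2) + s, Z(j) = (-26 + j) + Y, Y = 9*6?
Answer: 26727/322 ≈ 83.003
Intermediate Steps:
Y = 54
Z(j) = 28 + j (Z(j) = (-26 + j) + 54 = 28 + j)
u(g, s) = 2 + 2*s (u(g, s) = (2 + s) + s = 2 + 2*s)
D(E) = 2/(-6 + E + E²) (D(E) = 2/(-6 + (E + E*E)) = 2/(-6 + (E + E²)) = 2/(-6 + E + E²))
D(u(-11, -14)) - Z(-111) = 2/(-6 + (2 + 2*(-14)) + (2 + 2*(-14))²) - (28 - 111) = 2/(-6 + (2 - 28) + (2 - 28)²) - 1*(-83) = 2/(-6 - 26 + (-26)²) + 83 = 2/(-6 - 26 + 676) + 83 = 2/644 + 83 = 2*(1/644) + 83 = 1/322 + 83 = 26727/322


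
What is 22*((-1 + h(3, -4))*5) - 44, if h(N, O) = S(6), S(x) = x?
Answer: 506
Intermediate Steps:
h(N, O) = 6
22*((-1 + h(3, -4))*5) - 44 = 22*((-1 + 6)*5) - 44 = 22*(5*5) - 44 = 22*25 - 44 = 550 - 44 = 506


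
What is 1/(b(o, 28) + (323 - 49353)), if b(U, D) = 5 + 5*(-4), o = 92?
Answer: -1/49045 ≈ -2.0389e-5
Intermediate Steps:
b(U, D) = -15 (b(U, D) = 5 - 20 = -15)
1/(b(o, 28) + (323 - 49353)) = 1/(-15 + (323 - 49353)) = 1/(-15 - 49030) = 1/(-49045) = -1/49045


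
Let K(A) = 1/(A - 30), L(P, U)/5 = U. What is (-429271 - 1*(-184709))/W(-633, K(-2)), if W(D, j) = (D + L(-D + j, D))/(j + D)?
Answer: -2477046217/60768 ≈ -40762.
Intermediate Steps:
L(P, U) = 5*U
K(A) = 1/(-30 + A)
W(D, j) = 6*D/(D + j) (W(D, j) = (D + 5*D)/(j + D) = (6*D)/(D + j) = 6*D/(D + j))
(-429271 - 1*(-184709))/W(-633, K(-2)) = (-429271 - 1*(-184709))/((6*(-633)/(-633 + 1/(-30 - 2)))) = (-429271 + 184709)/((6*(-633)/(-633 + 1/(-32)))) = -244562/(6*(-633)/(-633 - 1/32)) = -244562/(6*(-633)/(-20257/32)) = -244562/(6*(-633)*(-32/20257)) = -244562/121536/20257 = -244562*20257/121536 = -2477046217/60768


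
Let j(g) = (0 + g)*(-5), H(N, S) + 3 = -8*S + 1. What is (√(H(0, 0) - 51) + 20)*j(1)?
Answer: -100 - 5*I*√53 ≈ -100.0 - 36.401*I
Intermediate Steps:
H(N, S) = -2 - 8*S (H(N, S) = -3 + (-8*S + 1) = -3 + (1 - 8*S) = -2 - 8*S)
j(g) = -5*g (j(g) = g*(-5) = -5*g)
(√(H(0, 0) - 51) + 20)*j(1) = (√((-2 - 8*0) - 51) + 20)*(-5*1) = (√((-2 + 0) - 51) + 20)*(-5) = (√(-2 - 51) + 20)*(-5) = (√(-53) + 20)*(-5) = (I*√53 + 20)*(-5) = (20 + I*√53)*(-5) = -100 - 5*I*√53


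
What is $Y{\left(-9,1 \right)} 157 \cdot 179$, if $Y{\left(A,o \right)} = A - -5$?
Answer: $-112412$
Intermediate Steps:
$Y{\left(A,o \right)} = 5 + A$ ($Y{\left(A,o \right)} = A + 5 = 5 + A$)
$Y{\left(-9,1 \right)} 157 \cdot 179 = \left(5 - 9\right) 157 \cdot 179 = \left(-4\right) 157 \cdot 179 = \left(-628\right) 179 = -112412$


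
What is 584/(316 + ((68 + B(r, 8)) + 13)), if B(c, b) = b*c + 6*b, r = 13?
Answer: 584/549 ≈ 1.0638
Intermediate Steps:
B(c, b) = 6*b + b*c
584/(316 + ((68 + B(r, 8)) + 13)) = 584/(316 + ((68 + 8*(6 + 13)) + 13)) = 584/(316 + ((68 + 8*19) + 13)) = 584/(316 + ((68 + 152) + 13)) = 584/(316 + (220 + 13)) = 584/(316 + 233) = 584/549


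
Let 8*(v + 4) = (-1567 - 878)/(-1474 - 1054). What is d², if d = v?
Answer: 6154559401/409010176 ≈ 15.047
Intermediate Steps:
v = -78451/20224 (v = -4 + ((-1567 - 878)/(-1474 - 1054))/8 = -4 + (-2445/(-2528))/8 = -4 + (-2445*(-1/2528))/8 = -4 + (⅛)*(2445/2528) = -4 + 2445/20224 = -78451/20224 ≈ -3.8791)
d = -78451/20224 ≈ -3.8791
d² = (-78451/20224)² = 6154559401/409010176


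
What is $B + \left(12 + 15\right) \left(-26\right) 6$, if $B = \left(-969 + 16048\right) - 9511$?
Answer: $1356$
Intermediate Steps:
$B = 5568$ ($B = 15079 - 9511 = 5568$)
$B + \left(12 + 15\right) \left(-26\right) 6 = 5568 + \left(12 + 15\right) \left(-26\right) 6 = 5568 + 27 \left(-26\right) 6 = 5568 - 4212 = 1356$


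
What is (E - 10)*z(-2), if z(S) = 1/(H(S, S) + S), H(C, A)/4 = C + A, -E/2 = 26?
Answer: 31/9 ≈ 3.4444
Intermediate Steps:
E = -52 (E = -2*26 = -52)
H(C, A) = 4*A + 4*C (H(C, A) = 4*(C + A) = 4*(A + C) = 4*A + 4*C)
z(S) = 1/(9*S) (z(S) = 1/((4*S + 4*S) + S) = 1/(8*S + S) = 1/(9*S))
(E - 10)*z(-2) = (-52 - 10)*((1/9)/(-2)) = -62*(-1)/(9*2) = -62*(-1/18) = 31/9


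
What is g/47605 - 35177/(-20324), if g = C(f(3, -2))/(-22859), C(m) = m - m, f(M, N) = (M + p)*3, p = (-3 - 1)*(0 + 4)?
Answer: 35177/20324 ≈ 1.7308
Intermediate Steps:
p = -16 (p = -4*4 = -16)
f(M, N) = -48 + 3*M (f(M, N) = (M - 16)*3 = (-16 + M)*3 = -48 + 3*M)
C(m) = 0
g = 0 (g = 0/(-22859) = 0*(-1/22859) = 0)
g/47605 - 35177/(-20324) = 0/47605 - 35177/(-20324) = 0*(1/47605) - 35177*(-1/20324) = 0 + 35177/20324 = 35177/20324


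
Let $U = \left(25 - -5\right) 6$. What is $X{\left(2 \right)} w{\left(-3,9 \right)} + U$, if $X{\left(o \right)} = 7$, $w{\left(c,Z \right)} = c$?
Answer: $159$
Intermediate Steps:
$U = 180$ ($U = \left(25 + 5\right) 6 = 30 \cdot 6 = 180$)
$X{\left(2 \right)} w{\left(-3,9 \right)} + U = 7 \left(-3\right) + 180 = -21 + 180 = 159$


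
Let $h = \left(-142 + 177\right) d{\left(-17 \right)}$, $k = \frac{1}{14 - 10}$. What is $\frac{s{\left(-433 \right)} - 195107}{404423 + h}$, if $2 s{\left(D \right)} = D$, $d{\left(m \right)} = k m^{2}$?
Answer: $- \frac{781294}{1627807} \approx -0.47997$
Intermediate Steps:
$k = \frac{1}{4} \approx 0.25$
$d{\left(m \right)} = \frac{m^{2}}{4}$
$h = \frac{10115}{4}$ ($h = \left(-142 + 177\right) \frac{\left(-17\right)^{2}}{4} = 35 \cdot \frac{1}{4} \cdot 289 = 35 \cdot \frac{289}{4} = \frac{10115}{4} \approx 2528.8$)
$s{\left(D \right)} = \frac{D}{2}$
$\frac{s{\left(-433 \right)} - 195107}{404423 + h} = \frac{\frac{1}{2} \left(-433\right) - 195107}{404423 + \frac{10115}{4}} = \frac{- \frac{433}{2} - 195107}{\frac{1627807}{4}} = \left(- \frac{390647}{2}\right) \frac{4}{1627807} = - \frac{781294}{1627807}$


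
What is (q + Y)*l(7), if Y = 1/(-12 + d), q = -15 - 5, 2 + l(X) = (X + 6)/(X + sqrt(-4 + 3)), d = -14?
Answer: 4689/1300 + 521*I/100 ≈ 3.6069 + 5.21*I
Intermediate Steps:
l(X) = -2 + (6 + X)/(I + X) (l(X) = -2 + (X + 6)/(X + sqrt(-4 + 3)) = -2 + (6 + X)/(X + sqrt(-1)) = -2 + (6 + X)/(X + I) = -2 + (6 + X)/(I + X))
q = -20
Y = -1/26 (Y = 1/(-12 - 14) = 1/(-26) = -1/26 ≈ -0.038462)
(q + Y)*l(7) = (-20 - 1/26)*((6 - 1*7 - 2*I)/(I + 7)) = -521*(6 - 7 - 2*I)/(26*(7 + I)) = -521*(7 - I)/50*(-1 - 2*I)/26 = -521*(-1 - 2*I)*(7 - I)/1300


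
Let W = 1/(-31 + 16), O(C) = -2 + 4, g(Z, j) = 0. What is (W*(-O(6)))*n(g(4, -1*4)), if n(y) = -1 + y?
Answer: -2/15 ≈ -0.13333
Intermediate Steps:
O(C) = 2
W = -1/15 (W = 1/(-15) = -1/15 ≈ -0.066667)
(W*(-O(6)))*n(g(4, -1*4)) = (-(-1)*2/15)*(-1 + 0) = -1/15*(-2)*(-1) = (2/15)*(-1) = -2/15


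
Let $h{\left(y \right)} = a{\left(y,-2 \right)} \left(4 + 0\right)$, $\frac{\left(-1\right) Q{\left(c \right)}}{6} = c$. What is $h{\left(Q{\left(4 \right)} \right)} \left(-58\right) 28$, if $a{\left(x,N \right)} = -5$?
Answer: $32480$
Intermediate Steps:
$Q{\left(c \right)} = - 6 c$
$h{\left(y \right)} = -20$ ($h{\left(y \right)} = - 5 \left(4 + 0\right) = \left(-5\right) 4 = -20$)
$h{\left(Q{\left(4 \right)} \right)} \left(-58\right) 28 = \left(-20\right) \left(-58\right) 28 = 1160 \cdot 28 = 32480$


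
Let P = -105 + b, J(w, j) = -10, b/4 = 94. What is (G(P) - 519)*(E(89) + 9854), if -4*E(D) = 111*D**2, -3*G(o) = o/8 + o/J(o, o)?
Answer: 10506253613/96 ≈ 1.0944e+8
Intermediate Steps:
b = 376 (b = 4*94 = 376)
P = 271 (P = -105 + 376 = 271)
G(o) = -o/120 (G(o) = -(o/8 + o/(-10))/3 = -(o*(1/8) + o*(-1/10))/3 = -(o/8 - o/10)/3 = -o/120)
E(D) = -111*D**2/4
(G(P) - 519)*(E(89) + 9854) = (-1/120*271 - 519)*(-111/4*89**2 + 9854) = (-271/120 - 519)*(-111/4*7921 + 9854) = -62551*(-879231/4 + 9854)/120 = -62551/120*(-839815/4) = 10506253613/96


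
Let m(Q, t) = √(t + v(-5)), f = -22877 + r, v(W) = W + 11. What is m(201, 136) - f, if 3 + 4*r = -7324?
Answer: 98835/4 + √142 ≈ 24721.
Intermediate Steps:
r = -7327/4 (r = -¾ + (¼)*(-7324) = -¾ - 1831 = -7327/4 ≈ -1831.8)
v(W) = 11 + W
f = -98835/4 (f = -22877 - 7327/4 = -98835/4 ≈ -24709.)
m(Q, t) = √(6 + t) (m(Q, t) = √(t + (11 - 5)) = √(t + 6) = √(6 + t))
m(201, 136) - f = √(6 + 136) - 1*(-98835/4) = √142 + 98835/4 = 98835/4 + √142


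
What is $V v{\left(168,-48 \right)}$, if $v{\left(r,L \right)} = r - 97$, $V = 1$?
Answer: $71$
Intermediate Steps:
$v{\left(r,L \right)} = -97 + r$
$V v{\left(168,-48 \right)} = 1 \left(-97 + 168\right) = 1 \cdot 71 = 71$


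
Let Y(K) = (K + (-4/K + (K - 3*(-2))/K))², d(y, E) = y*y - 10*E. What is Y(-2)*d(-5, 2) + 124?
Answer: 144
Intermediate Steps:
d(y, E) = y² - 10*E
Y(K) = (K - 4/K + (6 + K)/K)² (Y(K) = (K + (-4/K + (K + 6)/K))² = (K + (-4/K + (6 + K)/K))² = (K - 4/K + (6 + K)/K)²)
Y(-2)*d(-5, 2) + 124 = ((2 - 2 + (-2)²)²/(-2)²)*((-5)² - 10*2) + 124 = ((2 - 2 + 4)²/4)*(25 - 20) + 124 = ((¼)*4²)*5 + 124 = ((¼)*16)*5 + 124 = 4*5 + 124 = 20 + 124 = 144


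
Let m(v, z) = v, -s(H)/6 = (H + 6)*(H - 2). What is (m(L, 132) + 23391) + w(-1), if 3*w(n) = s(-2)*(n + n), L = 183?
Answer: 23510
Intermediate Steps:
s(H) = -6*(-2 + H)*(6 + H) (s(H) = -6*(H + 6)*(H - 2) = -6*(6 + H)*(-2 + H) = -6*(-2 + H)*(6 + H))
w(n) = 64*n (w(n) = ((72 - 24*(-2) - 6*(-2)²)*(n + n))/3 = ((72 + 48 - 6*4)*(2*n))/3 = ((72 + 48 - 24)*(2*n))/3 = (96*(2*n))/3 = (192*n)/3 = 64*n)
(m(L, 132) + 23391) + w(-1) = (183 + 23391) + 64*(-1) = 23574 - 64 = 23510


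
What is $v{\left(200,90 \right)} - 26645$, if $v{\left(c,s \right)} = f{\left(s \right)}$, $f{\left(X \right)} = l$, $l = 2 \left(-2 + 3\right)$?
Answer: $-26643$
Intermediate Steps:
$l = 2$ ($l = 2 \cdot 1 = 2$)
$f{\left(X \right)} = 2$
$v{\left(c,s \right)} = 2$
$v{\left(200,90 \right)} - 26645 = 2 - 26645 = -26643$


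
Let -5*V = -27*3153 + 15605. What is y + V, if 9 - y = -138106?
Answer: 760101/5 ≈ 1.5202e+5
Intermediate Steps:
y = 138115 (y = 9 - 1*(-138106) = 9 + 138106 = 138115)
V = 69526/5 (V = -(-27*3153 + 15605)/5 = -(-85131 + 15605)/5 = -⅕*(-69526) = 69526/5 ≈ 13905.)
y + V = 138115 + 69526/5 = 760101/5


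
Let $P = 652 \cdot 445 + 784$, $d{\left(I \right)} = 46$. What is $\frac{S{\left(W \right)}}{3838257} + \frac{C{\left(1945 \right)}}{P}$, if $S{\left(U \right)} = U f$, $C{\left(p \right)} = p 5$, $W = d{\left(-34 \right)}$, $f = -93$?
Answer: $\frac{12027492151}{372213693156} \approx 0.032313$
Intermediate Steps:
$W = 46$
$P = 290924$ ($P = 290140 + 784 = 290924$)
$C{\left(p \right)} = 5 p$
$S{\left(U \right)} = - 93 U$ ($S{\left(U \right)} = U \left(-93\right) = - 93 U$)
$\frac{S{\left(W \right)}}{3838257} + \frac{C{\left(1945 \right)}}{P} = \frac{\left(-93\right) 46}{3838257} + \frac{5 \cdot 1945}{290924} = \left(-4278\right) \frac{1}{3838257} + 9725 \cdot \frac{1}{290924} = - \frac{1426}{1279419} + \frac{9725}{290924} = \frac{12027492151}{372213693156}$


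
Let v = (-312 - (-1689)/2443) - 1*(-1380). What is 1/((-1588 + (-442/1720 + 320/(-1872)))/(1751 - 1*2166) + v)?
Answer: 102013083900/109410960553231 ≈ 0.00093238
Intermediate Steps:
v = 2610813/2443 (v = (-312 - (-1689)/2443) + 1380 = (-312 - 1*(-1689/2443)) + 1380 = (-312 + 1689/2443) + 1380 = -760527/2443 + 1380 = 2610813/2443 ≈ 1068.7)
1/((-1588 + (-442/1720 + 320/(-1872)))/(1751 - 1*2166) + v) = 1/((-1588 + (-442/1720 + 320/(-1872)))/(1751 - 1*2166) + 2610813/2443) = 1/((-1588 + (-442*1/1720 + 320*(-1/1872)))/(1751 - 2166) + 2610813/2443) = 1/((-1588 + (-221/860 - 20/117))/(-415) + 2610813/2443) = 1/((-1588 - 43057/100620)*(-1/415) + 2610813/2443) = 1/(-159827617/100620*(-1/415) + 2610813/2443) = 1/(159827617/41757300 + 2610813/2443) = 1/(109410960553231/102013083900) = 102013083900/109410960553231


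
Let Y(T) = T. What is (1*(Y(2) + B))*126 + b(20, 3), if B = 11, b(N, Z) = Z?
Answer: 1641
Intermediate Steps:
(1*(Y(2) + B))*126 + b(20, 3) = (1*(2 + 11))*126 + 3 = (1*13)*126 + 3 = 13*126 + 3 = 1638 + 3 = 1641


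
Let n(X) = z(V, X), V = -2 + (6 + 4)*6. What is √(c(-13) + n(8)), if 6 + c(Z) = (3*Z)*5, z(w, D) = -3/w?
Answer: 13*I*√4002/58 ≈ 14.179*I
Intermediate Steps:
V = 58 (V = -2 + 10*6 = -2 + 60 = 58)
n(X) = -3/58
c(Z) = -6 + 15*Z (c(Z) = -6 + (3*Z)*5 = -6 + 15*Z)
√(c(-13) + n(8)) = √((-6 + 15*(-13)) - 3/58) = √((-6 - 195) - 3/58) = √(-201 - 3/58) = √(-11661/58) = 13*I*√4002/58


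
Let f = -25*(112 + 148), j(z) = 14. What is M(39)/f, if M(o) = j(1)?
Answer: -7/3250 ≈ -0.0021538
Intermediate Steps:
M(o) = 14
f = -6500 (f = -25*260 = -6500)
M(39)/f = 14/(-6500) = 14*(-1/6500) = -7/3250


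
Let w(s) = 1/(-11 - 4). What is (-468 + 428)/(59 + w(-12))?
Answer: -150/221 ≈ -0.67873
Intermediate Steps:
w(s) = -1/15 (w(s) = 1/(-15) = -1/15)
(-468 + 428)/(59 + w(-12)) = (-468 + 428)/(59 - 1/15) = -40/884/15 = -40*15/884 = -150/221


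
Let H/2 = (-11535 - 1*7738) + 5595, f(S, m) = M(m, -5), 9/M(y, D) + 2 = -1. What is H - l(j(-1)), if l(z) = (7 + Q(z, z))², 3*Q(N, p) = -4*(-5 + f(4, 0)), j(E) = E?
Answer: -249013/9 ≈ -27668.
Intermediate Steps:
M(y, D) = -3 (M(y, D) = 9/(-2 - 1) = 9/(-3) = 9*(-⅓) = -3)
f(S, m) = -3
Q(N, p) = 32/3 (Q(N, p) = (-4*(-5 - 3))/3 = (-4*(-8))/3 = (⅓)*32 = 32/3)
l(z) = 2809/9 (l(z) = (7 + 32/3)² = (53/3)² = 2809/9)
H = -27356 (H = 2*((-11535 - 1*7738) + 5595) = 2*((-11535 - 7738) + 5595) = 2*(-19273 + 5595) = 2*(-13678) = -27356)
H - l(j(-1)) = -27356 - 1*2809/9 = -27356 - 2809/9 = -249013/9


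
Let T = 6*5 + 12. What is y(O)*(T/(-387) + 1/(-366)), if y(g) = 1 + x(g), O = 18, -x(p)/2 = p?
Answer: 61285/15738 ≈ 3.8941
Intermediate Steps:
x(p) = -2*p
T = 42 (T = 30 + 12 = 42)
y(g) = 1 - 2*g
y(O)*(T/(-387) + 1/(-366)) = (1 - 2*18)*(42/(-387) + 1/(-366)) = (1 - 36)*(42*(-1/387) - 1/366) = -35*(-14/129 - 1/366) = -35*(-1751/15738) = 61285/15738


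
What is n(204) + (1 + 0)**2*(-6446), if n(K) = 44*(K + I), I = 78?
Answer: 5962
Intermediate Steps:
n(K) = 3432 + 44*K (n(K) = 44*(K + 78) = 44*(78 + K) = 3432 + 44*K)
n(204) + (1 + 0)**2*(-6446) = (3432 + 44*204) + (1 + 0)**2*(-6446) = (3432 + 8976) + 1**2*(-6446) = 12408 + 1*(-6446) = 12408 - 6446 = 5962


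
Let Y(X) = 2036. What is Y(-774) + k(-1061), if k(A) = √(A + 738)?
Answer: 2036 + I*√323 ≈ 2036.0 + 17.972*I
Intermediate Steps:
k(A) = √(738 + A)
Y(-774) + k(-1061) = 2036 + √(738 - 1061) = 2036 + √(-323) = 2036 + I*√323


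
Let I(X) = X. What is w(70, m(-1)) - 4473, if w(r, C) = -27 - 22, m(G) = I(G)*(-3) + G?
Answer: -4522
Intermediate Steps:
m(G) = -2*G (m(G) = G*(-3) + G = -3*G + G = -2*G)
w(r, C) = -49
w(70, m(-1)) - 4473 = -49 - 4473 = -4522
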